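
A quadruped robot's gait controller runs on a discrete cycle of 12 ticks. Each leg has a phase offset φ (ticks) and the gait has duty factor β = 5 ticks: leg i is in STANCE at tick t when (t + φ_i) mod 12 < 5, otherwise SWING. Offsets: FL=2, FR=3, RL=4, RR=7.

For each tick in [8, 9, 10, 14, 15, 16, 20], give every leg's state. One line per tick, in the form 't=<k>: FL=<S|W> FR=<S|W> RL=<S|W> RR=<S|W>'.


t=8: FL=W FR=W RL=S RR=S
t=9: FL=W FR=S RL=S RR=S
t=10: FL=S FR=S RL=S RR=W
t=14: FL=S FR=W RL=W RR=W
t=15: FL=W FR=W RL=W RR=W
t=16: FL=W FR=W RL=W RR=W
t=20: FL=W FR=W RL=S RR=S

t=8: phase=(10,11,0,3) vs β=5 → FL=W FR=W RL=S RR=S
t=9: phase=(11,0,1,4) vs β=5 → FL=W FR=S RL=S RR=S
t=10: phase=(0,1,2,5) vs β=5 → FL=S FR=S RL=S RR=W
t=14: phase=(4,5,6,9) vs β=5 → FL=S FR=W RL=W RR=W
t=15: phase=(5,6,7,10) vs β=5 → FL=W FR=W RL=W RR=W
t=16: phase=(6,7,8,11) vs β=5 → FL=W FR=W RL=W RR=W
t=20: phase=(10,11,0,3) vs β=5 → FL=W FR=W RL=S RR=S


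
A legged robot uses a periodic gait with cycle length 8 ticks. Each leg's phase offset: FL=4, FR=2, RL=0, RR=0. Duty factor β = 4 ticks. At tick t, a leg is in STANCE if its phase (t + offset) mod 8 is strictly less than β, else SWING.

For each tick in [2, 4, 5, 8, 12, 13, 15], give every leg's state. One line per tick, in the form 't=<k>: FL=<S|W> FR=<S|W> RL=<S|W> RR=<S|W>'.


t=2: phase=(6,4,2,2) vs β=4 → FL=W FR=W RL=S RR=S
t=4: phase=(0,6,4,4) vs β=4 → FL=S FR=W RL=W RR=W
t=5: phase=(1,7,5,5) vs β=4 → FL=S FR=W RL=W RR=W
t=8: phase=(4,2,0,0) vs β=4 → FL=W FR=S RL=S RR=S
t=12: phase=(0,6,4,4) vs β=4 → FL=S FR=W RL=W RR=W
t=13: phase=(1,7,5,5) vs β=4 → FL=S FR=W RL=W RR=W
t=15: phase=(3,1,7,7) vs β=4 → FL=S FR=S RL=W RR=W

t=2: FL=W FR=W RL=S RR=S
t=4: FL=S FR=W RL=W RR=W
t=5: FL=S FR=W RL=W RR=W
t=8: FL=W FR=S RL=S RR=S
t=12: FL=S FR=W RL=W RR=W
t=13: FL=S FR=W RL=W RR=W
t=15: FL=S FR=S RL=W RR=W


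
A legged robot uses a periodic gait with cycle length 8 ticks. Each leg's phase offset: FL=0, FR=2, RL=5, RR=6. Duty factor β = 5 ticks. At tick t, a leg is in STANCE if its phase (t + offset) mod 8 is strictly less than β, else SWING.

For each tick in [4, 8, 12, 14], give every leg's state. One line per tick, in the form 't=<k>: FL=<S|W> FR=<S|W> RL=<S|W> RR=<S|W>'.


t=4: phase=(4,6,1,2) vs β=5 → FL=S FR=W RL=S RR=S
t=8: phase=(0,2,5,6) vs β=5 → FL=S FR=S RL=W RR=W
t=12: phase=(4,6,1,2) vs β=5 → FL=S FR=W RL=S RR=S
t=14: phase=(6,0,3,4) vs β=5 → FL=W FR=S RL=S RR=S

t=4: FL=S FR=W RL=S RR=S
t=8: FL=S FR=S RL=W RR=W
t=12: FL=S FR=W RL=S RR=S
t=14: FL=W FR=S RL=S RR=S


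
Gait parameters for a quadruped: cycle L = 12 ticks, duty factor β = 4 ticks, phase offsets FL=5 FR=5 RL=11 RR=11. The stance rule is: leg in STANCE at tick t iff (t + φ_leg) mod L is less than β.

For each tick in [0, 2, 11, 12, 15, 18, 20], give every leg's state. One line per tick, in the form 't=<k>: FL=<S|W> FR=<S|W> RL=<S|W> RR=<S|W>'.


t=0: FL=W FR=W RL=W RR=W
t=2: FL=W FR=W RL=S RR=S
t=11: FL=W FR=W RL=W RR=W
t=12: FL=W FR=W RL=W RR=W
t=15: FL=W FR=W RL=S RR=S
t=18: FL=W FR=W RL=W RR=W
t=20: FL=S FR=S RL=W RR=W

t=0: phase=(5,5,11,11) vs β=4 → FL=W FR=W RL=W RR=W
t=2: phase=(7,7,1,1) vs β=4 → FL=W FR=W RL=S RR=S
t=11: phase=(4,4,10,10) vs β=4 → FL=W FR=W RL=W RR=W
t=12: phase=(5,5,11,11) vs β=4 → FL=W FR=W RL=W RR=W
t=15: phase=(8,8,2,2) vs β=4 → FL=W FR=W RL=S RR=S
t=18: phase=(11,11,5,5) vs β=4 → FL=W FR=W RL=W RR=W
t=20: phase=(1,1,7,7) vs β=4 → FL=S FR=S RL=W RR=W


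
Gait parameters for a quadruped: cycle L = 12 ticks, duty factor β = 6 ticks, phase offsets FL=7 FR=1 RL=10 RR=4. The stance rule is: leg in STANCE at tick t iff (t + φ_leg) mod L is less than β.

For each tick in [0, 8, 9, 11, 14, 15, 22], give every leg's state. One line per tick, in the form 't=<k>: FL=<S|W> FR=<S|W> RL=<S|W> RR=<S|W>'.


t=0: phase=(7,1,10,4) vs β=6 → FL=W FR=S RL=W RR=S
t=8: phase=(3,9,6,0) vs β=6 → FL=S FR=W RL=W RR=S
t=9: phase=(4,10,7,1) vs β=6 → FL=S FR=W RL=W RR=S
t=11: phase=(6,0,9,3) vs β=6 → FL=W FR=S RL=W RR=S
t=14: phase=(9,3,0,6) vs β=6 → FL=W FR=S RL=S RR=W
t=15: phase=(10,4,1,7) vs β=6 → FL=W FR=S RL=S RR=W
t=22: phase=(5,11,8,2) vs β=6 → FL=S FR=W RL=W RR=S

t=0: FL=W FR=S RL=W RR=S
t=8: FL=S FR=W RL=W RR=S
t=9: FL=S FR=W RL=W RR=S
t=11: FL=W FR=S RL=W RR=S
t=14: FL=W FR=S RL=S RR=W
t=15: FL=W FR=S RL=S RR=W
t=22: FL=S FR=W RL=W RR=S


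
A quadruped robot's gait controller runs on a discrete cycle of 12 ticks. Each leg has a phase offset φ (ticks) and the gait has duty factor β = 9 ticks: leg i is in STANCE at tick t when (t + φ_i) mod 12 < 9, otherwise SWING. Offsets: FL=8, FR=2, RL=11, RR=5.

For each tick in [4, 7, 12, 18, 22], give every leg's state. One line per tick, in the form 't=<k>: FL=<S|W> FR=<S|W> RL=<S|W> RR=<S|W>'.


t=4: phase=(0,6,3,9) vs β=9 → FL=S FR=S RL=S RR=W
t=7: phase=(3,9,6,0) vs β=9 → FL=S FR=W RL=S RR=S
t=12: phase=(8,2,11,5) vs β=9 → FL=S FR=S RL=W RR=S
t=18: phase=(2,8,5,11) vs β=9 → FL=S FR=S RL=S RR=W
t=22: phase=(6,0,9,3) vs β=9 → FL=S FR=S RL=W RR=S

t=4: FL=S FR=S RL=S RR=W
t=7: FL=S FR=W RL=S RR=S
t=12: FL=S FR=S RL=W RR=S
t=18: FL=S FR=S RL=S RR=W
t=22: FL=S FR=S RL=W RR=S


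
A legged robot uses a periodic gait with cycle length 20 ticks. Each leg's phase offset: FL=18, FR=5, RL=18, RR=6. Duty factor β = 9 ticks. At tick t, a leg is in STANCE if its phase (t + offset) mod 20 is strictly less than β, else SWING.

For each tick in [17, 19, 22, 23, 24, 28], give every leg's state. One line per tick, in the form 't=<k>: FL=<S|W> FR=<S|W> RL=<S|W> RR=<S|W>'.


t=17: phase=(15,2,15,3) vs β=9 → FL=W FR=S RL=W RR=S
t=19: phase=(17,4,17,5) vs β=9 → FL=W FR=S RL=W RR=S
t=22: phase=(0,7,0,8) vs β=9 → FL=S FR=S RL=S RR=S
t=23: phase=(1,8,1,9) vs β=9 → FL=S FR=S RL=S RR=W
t=24: phase=(2,9,2,10) vs β=9 → FL=S FR=W RL=S RR=W
t=28: phase=(6,13,6,14) vs β=9 → FL=S FR=W RL=S RR=W

t=17: FL=W FR=S RL=W RR=S
t=19: FL=W FR=S RL=W RR=S
t=22: FL=S FR=S RL=S RR=S
t=23: FL=S FR=S RL=S RR=W
t=24: FL=S FR=W RL=S RR=W
t=28: FL=S FR=W RL=S RR=W


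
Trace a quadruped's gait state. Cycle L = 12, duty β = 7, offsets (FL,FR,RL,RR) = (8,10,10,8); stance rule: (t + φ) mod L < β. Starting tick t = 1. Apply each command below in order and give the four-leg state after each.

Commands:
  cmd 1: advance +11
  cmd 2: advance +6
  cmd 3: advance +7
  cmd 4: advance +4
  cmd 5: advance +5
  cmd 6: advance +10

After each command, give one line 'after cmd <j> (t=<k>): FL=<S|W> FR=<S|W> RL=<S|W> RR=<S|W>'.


start t=1: FL=W FR=W RL=W RR=W
cmd 1: advance +11 → t=12, phase=(8,10,10,8) → FL=W FR=W RL=W RR=W
cmd 2: advance +6 → t=18, phase=(2,4,4,2) → FL=S FR=S RL=S RR=S
cmd 3: advance +7 → t=25, phase=(9,11,11,9) → FL=W FR=W RL=W RR=W
cmd 4: advance +4 → t=29, phase=(1,3,3,1) → FL=S FR=S RL=S RR=S
cmd 5: advance +5 → t=34, phase=(6,8,8,6) → FL=S FR=W RL=W RR=S
cmd 6: advance +10 → t=44, phase=(4,6,6,4) → FL=S FR=S RL=S RR=S

after cmd 1 (t=12): FL=W FR=W RL=W RR=W
after cmd 2 (t=18): FL=S FR=S RL=S RR=S
after cmd 3 (t=25): FL=W FR=W RL=W RR=W
after cmd 4 (t=29): FL=S FR=S RL=S RR=S
after cmd 5 (t=34): FL=S FR=W RL=W RR=S
after cmd 6 (t=44): FL=S FR=S RL=S RR=S


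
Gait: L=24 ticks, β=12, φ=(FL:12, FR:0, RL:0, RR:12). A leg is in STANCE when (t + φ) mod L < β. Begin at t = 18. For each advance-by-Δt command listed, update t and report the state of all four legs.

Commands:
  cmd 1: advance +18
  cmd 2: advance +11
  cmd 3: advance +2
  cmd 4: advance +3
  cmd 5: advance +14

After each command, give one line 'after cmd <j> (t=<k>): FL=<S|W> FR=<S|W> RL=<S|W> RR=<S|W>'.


after cmd 1 (t=36): FL=S FR=W RL=W RR=S
after cmd 2 (t=47): FL=S FR=W RL=W RR=S
after cmd 3 (t=49): FL=W FR=S RL=S RR=W
after cmd 4 (t=52): FL=W FR=S RL=S RR=W
after cmd 5 (t=66): FL=S FR=W RL=W RR=S

start t=18: FL=S FR=W RL=W RR=S
cmd 1: advance +18 → t=36, phase=(0,12,12,0) → FL=S FR=W RL=W RR=S
cmd 2: advance +11 → t=47, phase=(11,23,23,11) → FL=S FR=W RL=W RR=S
cmd 3: advance +2 → t=49, phase=(13,1,1,13) → FL=W FR=S RL=S RR=W
cmd 4: advance +3 → t=52, phase=(16,4,4,16) → FL=W FR=S RL=S RR=W
cmd 5: advance +14 → t=66, phase=(6,18,18,6) → FL=S FR=W RL=W RR=S


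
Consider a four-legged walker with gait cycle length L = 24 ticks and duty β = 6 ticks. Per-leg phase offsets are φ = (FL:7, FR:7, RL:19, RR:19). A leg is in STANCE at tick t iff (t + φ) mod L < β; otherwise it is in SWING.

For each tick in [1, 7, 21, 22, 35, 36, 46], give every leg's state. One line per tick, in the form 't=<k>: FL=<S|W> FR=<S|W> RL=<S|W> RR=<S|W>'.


t=1: phase=(8,8,20,20) vs β=6 → FL=W FR=W RL=W RR=W
t=7: phase=(14,14,2,2) vs β=6 → FL=W FR=W RL=S RR=S
t=21: phase=(4,4,16,16) vs β=6 → FL=S FR=S RL=W RR=W
t=22: phase=(5,5,17,17) vs β=6 → FL=S FR=S RL=W RR=W
t=35: phase=(18,18,6,6) vs β=6 → FL=W FR=W RL=W RR=W
t=36: phase=(19,19,7,7) vs β=6 → FL=W FR=W RL=W RR=W
t=46: phase=(5,5,17,17) vs β=6 → FL=S FR=S RL=W RR=W

t=1: FL=W FR=W RL=W RR=W
t=7: FL=W FR=W RL=S RR=S
t=21: FL=S FR=S RL=W RR=W
t=22: FL=S FR=S RL=W RR=W
t=35: FL=W FR=W RL=W RR=W
t=36: FL=W FR=W RL=W RR=W
t=46: FL=S FR=S RL=W RR=W


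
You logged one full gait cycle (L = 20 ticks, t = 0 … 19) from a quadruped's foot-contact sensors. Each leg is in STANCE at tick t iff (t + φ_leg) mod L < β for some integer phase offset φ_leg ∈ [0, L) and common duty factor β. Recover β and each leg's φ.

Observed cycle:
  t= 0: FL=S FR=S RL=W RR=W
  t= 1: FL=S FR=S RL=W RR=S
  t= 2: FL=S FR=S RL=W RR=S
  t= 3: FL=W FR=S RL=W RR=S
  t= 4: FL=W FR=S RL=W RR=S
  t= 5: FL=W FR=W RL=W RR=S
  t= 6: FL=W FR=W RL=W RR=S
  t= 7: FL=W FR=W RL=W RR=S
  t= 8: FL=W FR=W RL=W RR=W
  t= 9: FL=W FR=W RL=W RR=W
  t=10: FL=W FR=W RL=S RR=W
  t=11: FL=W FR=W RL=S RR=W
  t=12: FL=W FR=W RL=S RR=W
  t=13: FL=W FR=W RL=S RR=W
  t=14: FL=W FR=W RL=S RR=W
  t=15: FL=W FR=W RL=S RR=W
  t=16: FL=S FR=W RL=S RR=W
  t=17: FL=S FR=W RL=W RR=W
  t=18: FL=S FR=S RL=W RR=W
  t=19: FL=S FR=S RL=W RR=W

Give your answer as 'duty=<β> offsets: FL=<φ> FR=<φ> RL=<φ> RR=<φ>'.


duty=7 offsets: FL=4 FR=2 RL=10 RR=19

duty β = stance ticks per leg = 7
FL: stance ticks = 7; W→S at t=16 → φ=4
FR: stance ticks = 7; W→S at t=18 → φ=2
RL: stance ticks = 7; W→S at t=10 → φ=10
RR: stance ticks = 7; W→S at t=1 → φ=19


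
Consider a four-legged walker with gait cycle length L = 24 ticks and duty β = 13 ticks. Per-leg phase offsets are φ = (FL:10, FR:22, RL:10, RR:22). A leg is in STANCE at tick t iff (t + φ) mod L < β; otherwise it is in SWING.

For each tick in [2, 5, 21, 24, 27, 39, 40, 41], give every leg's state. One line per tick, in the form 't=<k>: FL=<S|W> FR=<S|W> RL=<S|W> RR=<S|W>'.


t=2: phase=(12,0,12,0) vs β=13 → FL=S FR=S RL=S RR=S
t=5: phase=(15,3,15,3) vs β=13 → FL=W FR=S RL=W RR=S
t=21: phase=(7,19,7,19) vs β=13 → FL=S FR=W RL=S RR=W
t=24: phase=(10,22,10,22) vs β=13 → FL=S FR=W RL=S RR=W
t=27: phase=(13,1,13,1) vs β=13 → FL=W FR=S RL=W RR=S
t=39: phase=(1,13,1,13) vs β=13 → FL=S FR=W RL=S RR=W
t=40: phase=(2,14,2,14) vs β=13 → FL=S FR=W RL=S RR=W
t=41: phase=(3,15,3,15) vs β=13 → FL=S FR=W RL=S RR=W

t=2: FL=S FR=S RL=S RR=S
t=5: FL=W FR=S RL=W RR=S
t=21: FL=S FR=W RL=S RR=W
t=24: FL=S FR=W RL=S RR=W
t=27: FL=W FR=S RL=W RR=S
t=39: FL=S FR=W RL=S RR=W
t=40: FL=S FR=W RL=S RR=W
t=41: FL=S FR=W RL=S RR=W


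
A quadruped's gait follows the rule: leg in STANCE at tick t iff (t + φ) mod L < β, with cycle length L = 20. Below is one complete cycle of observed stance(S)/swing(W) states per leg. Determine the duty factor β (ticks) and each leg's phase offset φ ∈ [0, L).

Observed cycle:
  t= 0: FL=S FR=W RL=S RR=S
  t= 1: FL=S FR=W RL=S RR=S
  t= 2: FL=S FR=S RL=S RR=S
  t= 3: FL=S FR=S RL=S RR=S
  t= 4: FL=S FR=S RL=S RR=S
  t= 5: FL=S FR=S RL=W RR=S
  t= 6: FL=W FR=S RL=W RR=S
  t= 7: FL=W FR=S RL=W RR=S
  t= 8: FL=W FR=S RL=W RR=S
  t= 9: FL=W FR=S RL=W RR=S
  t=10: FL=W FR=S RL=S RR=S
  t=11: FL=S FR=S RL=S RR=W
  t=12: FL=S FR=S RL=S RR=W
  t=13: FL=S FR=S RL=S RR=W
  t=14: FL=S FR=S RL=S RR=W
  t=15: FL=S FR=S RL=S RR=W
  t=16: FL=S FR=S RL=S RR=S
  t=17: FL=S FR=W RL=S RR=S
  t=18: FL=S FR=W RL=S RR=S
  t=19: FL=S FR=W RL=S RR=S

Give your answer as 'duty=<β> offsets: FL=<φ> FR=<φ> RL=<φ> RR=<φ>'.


duty β = stance ticks per leg = 15
FL: stance ticks = 15; W→S at t=11 → φ=9
FR: stance ticks = 15; W→S at t=2 → φ=18
RL: stance ticks = 15; W→S at t=10 → φ=10
RR: stance ticks = 15; W→S at t=16 → φ=4

duty=15 offsets: FL=9 FR=18 RL=10 RR=4


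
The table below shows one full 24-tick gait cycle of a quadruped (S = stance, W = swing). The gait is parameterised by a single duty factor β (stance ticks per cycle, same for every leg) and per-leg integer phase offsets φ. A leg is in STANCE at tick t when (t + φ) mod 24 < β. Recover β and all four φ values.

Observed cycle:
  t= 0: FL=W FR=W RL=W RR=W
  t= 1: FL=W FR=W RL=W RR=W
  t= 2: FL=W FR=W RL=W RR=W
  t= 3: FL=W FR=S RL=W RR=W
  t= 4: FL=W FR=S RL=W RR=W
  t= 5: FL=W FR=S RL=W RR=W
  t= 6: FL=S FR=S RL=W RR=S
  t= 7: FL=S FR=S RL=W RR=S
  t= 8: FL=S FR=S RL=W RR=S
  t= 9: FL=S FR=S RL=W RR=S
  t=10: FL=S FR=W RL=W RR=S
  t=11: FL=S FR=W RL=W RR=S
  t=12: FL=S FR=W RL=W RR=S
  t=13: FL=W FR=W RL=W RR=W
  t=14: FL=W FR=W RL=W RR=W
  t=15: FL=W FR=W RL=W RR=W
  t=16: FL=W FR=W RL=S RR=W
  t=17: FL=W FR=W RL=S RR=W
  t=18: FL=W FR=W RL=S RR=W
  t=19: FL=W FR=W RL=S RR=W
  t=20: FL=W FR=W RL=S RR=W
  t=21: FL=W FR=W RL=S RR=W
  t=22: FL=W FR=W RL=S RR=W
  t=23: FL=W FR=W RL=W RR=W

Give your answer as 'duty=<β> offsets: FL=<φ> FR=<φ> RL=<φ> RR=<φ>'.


duty β = stance ticks per leg = 7
FL: stance ticks = 7; W→S at t=6 → φ=18
FR: stance ticks = 7; W→S at t=3 → φ=21
RL: stance ticks = 7; W→S at t=16 → φ=8
RR: stance ticks = 7; W→S at t=6 → φ=18

duty=7 offsets: FL=18 FR=21 RL=8 RR=18


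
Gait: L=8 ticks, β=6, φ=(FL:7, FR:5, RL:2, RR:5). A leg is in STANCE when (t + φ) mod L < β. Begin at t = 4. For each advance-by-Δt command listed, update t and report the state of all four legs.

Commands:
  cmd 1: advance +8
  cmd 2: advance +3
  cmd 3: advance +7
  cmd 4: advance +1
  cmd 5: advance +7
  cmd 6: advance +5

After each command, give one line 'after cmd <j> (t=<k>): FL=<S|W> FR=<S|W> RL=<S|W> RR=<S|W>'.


after cmd 1 (t=12): FL=S FR=S RL=W RR=S
after cmd 2 (t=15): FL=W FR=S RL=S RR=S
after cmd 3 (t=22): FL=S FR=S RL=S RR=S
after cmd 4 (t=23): FL=W FR=S RL=S RR=S
after cmd 5 (t=30): FL=S FR=S RL=S RR=S
after cmd 6 (t=35): FL=S FR=S RL=S RR=S

start t=4: FL=S FR=S RL=W RR=S
cmd 1: advance +8 → t=12, phase=(3,1,6,1) → FL=S FR=S RL=W RR=S
cmd 2: advance +3 → t=15, phase=(6,4,1,4) → FL=W FR=S RL=S RR=S
cmd 3: advance +7 → t=22, phase=(5,3,0,3) → FL=S FR=S RL=S RR=S
cmd 4: advance +1 → t=23, phase=(6,4,1,4) → FL=W FR=S RL=S RR=S
cmd 5: advance +7 → t=30, phase=(5,3,0,3) → FL=S FR=S RL=S RR=S
cmd 6: advance +5 → t=35, phase=(2,0,5,0) → FL=S FR=S RL=S RR=S


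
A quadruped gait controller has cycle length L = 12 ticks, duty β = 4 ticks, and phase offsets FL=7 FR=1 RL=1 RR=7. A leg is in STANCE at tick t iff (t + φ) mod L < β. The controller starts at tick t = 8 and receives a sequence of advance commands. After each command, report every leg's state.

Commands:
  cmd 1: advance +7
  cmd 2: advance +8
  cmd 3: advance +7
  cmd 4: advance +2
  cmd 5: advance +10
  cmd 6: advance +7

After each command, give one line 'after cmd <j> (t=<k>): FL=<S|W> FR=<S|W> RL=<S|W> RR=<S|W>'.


start t=8: FL=S FR=W RL=W RR=S
cmd 1: advance +7 → t=15, phase=(10,4,4,10) → FL=W FR=W RL=W RR=W
cmd 2: advance +8 → t=23, phase=(6,0,0,6) → FL=W FR=S RL=S RR=W
cmd 3: advance +7 → t=30, phase=(1,7,7,1) → FL=S FR=W RL=W RR=S
cmd 4: advance +2 → t=32, phase=(3,9,9,3) → FL=S FR=W RL=W RR=S
cmd 5: advance +10 → t=42, phase=(1,7,7,1) → FL=S FR=W RL=W RR=S
cmd 6: advance +7 → t=49, phase=(8,2,2,8) → FL=W FR=S RL=S RR=W

after cmd 1 (t=15): FL=W FR=W RL=W RR=W
after cmd 2 (t=23): FL=W FR=S RL=S RR=W
after cmd 3 (t=30): FL=S FR=W RL=W RR=S
after cmd 4 (t=32): FL=S FR=W RL=W RR=S
after cmd 5 (t=42): FL=S FR=W RL=W RR=S
after cmd 6 (t=49): FL=W FR=S RL=S RR=W


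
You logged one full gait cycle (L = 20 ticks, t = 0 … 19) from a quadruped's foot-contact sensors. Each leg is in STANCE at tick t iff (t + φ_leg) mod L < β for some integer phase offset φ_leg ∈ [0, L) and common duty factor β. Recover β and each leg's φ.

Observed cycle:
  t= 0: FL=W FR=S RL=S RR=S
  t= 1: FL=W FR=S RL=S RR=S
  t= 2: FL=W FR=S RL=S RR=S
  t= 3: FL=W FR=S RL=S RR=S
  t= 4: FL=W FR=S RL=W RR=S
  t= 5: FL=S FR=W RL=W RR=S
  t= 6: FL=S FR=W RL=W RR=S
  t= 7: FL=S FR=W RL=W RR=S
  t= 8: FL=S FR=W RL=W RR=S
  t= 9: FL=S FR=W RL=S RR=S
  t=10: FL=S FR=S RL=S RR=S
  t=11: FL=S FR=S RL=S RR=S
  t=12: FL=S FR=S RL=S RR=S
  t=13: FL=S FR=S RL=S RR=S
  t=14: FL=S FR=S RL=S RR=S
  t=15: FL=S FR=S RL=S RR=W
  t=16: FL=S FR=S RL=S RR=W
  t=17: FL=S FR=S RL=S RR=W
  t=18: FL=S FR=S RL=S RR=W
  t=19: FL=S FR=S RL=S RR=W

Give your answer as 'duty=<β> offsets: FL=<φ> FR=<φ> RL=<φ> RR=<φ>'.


duty β = stance ticks per leg = 15
FL: stance ticks = 15; W→S at t=5 → φ=15
FR: stance ticks = 15; W→S at t=10 → φ=10
RL: stance ticks = 15; W→S at t=9 → φ=11
RR: stance ticks = 15; W→S at t=0 → φ=0

duty=15 offsets: FL=15 FR=10 RL=11 RR=0


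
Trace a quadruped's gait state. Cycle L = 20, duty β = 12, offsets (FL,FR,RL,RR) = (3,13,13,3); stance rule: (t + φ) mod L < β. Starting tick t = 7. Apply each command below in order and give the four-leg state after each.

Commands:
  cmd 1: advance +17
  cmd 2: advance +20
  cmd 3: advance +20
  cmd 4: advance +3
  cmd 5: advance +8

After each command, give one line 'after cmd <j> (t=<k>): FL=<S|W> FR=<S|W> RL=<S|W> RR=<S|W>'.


after cmd 1 (t=24): FL=S FR=W RL=W RR=S
after cmd 2 (t=44): FL=S FR=W RL=W RR=S
after cmd 3 (t=64): FL=S FR=W RL=W RR=S
after cmd 4 (t=67): FL=S FR=S RL=S RR=S
after cmd 5 (t=75): FL=W FR=S RL=S RR=W

start t=7: FL=S FR=S RL=S RR=S
cmd 1: advance +17 → t=24, phase=(7,17,17,7) → FL=S FR=W RL=W RR=S
cmd 2: advance +20 → t=44, phase=(7,17,17,7) → FL=S FR=W RL=W RR=S
cmd 3: advance +20 → t=64, phase=(7,17,17,7) → FL=S FR=W RL=W RR=S
cmd 4: advance +3 → t=67, phase=(10,0,0,10) → FL=S FR=S RL=S RR=S
cmd 5: advance +8 → t=75, phase=(18,8,8,18) → FL=W FR=S RL=S RR=W


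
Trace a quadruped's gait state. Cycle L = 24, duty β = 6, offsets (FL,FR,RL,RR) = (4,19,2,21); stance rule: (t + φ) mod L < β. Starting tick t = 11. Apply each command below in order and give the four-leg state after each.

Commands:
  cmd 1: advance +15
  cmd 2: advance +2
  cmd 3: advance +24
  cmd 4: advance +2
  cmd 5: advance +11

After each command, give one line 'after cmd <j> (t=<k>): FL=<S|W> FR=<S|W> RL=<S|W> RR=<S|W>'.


after cmd 1 (t=26): FL=W FR=W RL=S RR=W
after cmd 2 (t=28): FL=W FR=W RL=W RR=S
after cmd 3 (t=52): FL=W FR=W RL=W RR=S
after cmd 4 (t=54): FL=W FR=S RL=W RR=S
after cmd 5 (t=65): FL=W FR=W RL=W RR=W

start t=11: FL=W FR=W RL=W RR=W
cmd 1: advance +15 → t=26, phase=(6,21,4,23) → FL=W FR=W RL=S RR=W
cmd 2: advance +2 → t=28, phase=(8,23,6,1) → FL=W FR=W RL=W RR=S
cmd 3: advance +24 → t=52, phase=(8,23,6,1) → FL=W FR=W RL=W RR=S
cmd 4: advance +2 → t=54, phase=(10,1,8,3) → FL=W FR=S RL=W RR=S
cmd 5: advance +11 → t=65, phase=(21,12,19,14) → FL=W FR=W RL=W RR=W


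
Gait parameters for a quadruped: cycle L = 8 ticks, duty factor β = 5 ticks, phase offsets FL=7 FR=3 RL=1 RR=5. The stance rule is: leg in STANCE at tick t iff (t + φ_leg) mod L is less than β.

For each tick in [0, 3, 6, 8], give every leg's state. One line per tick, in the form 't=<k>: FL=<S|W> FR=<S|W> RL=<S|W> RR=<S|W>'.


t=0: phase=(7,3,1,5) vs β=5 → FL=W FR=S RL=S RR=W
t=3: phase=(2,6,4,0) vs β=5 → FL=S FR=W RL=S RR=S
t=6: phase=(5,1,7,3) vs β=5 → FL=W FR=S RL=W RR=S
t=8: phase=(7,3,1,5) vs β=5 → FL=W FR=S RL=S RR=W

t=0: FL=W FR=S RL=S RR=W
t=3: FL=S FR=W RL=S RR=S
t=6: FL=W FR=S RL=W RR=S
t=8: FL=W FR=S RL=S RR=W


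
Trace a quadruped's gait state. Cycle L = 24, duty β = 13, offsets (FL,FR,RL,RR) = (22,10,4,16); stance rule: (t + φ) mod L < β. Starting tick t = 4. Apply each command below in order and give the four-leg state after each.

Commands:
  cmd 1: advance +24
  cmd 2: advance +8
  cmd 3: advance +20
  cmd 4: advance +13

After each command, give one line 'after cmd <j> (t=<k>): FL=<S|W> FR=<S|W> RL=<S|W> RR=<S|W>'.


start t=4: FL=S FR=W RL=S RR=W
cmd 1: advance +24 → t=28, phase=(2,14,8,20) → FL=S FR=W RL=S RR=W
cmd 2: advance +8 → t=36, phase=(10,22,16,4) → FL=S FR=W RL=W RR=S
cmd 3: advance +20 → t=56, phase=(6,18,12,0) → FL=S FR=W RL=S RR=S
cmd 4: advance +13 → t=69, phase=(19,7,1,13) → FL=W FR=S RL=S RR=W

after cmd 1 (t=28): FL=S FR=W RL=S RR=W
after cmd 2 (t=36): FL=S FR=W RL=W RR=S
after cmd 3 (t=56): FL=S FR=W RL=S RR=S
after cmd 4 (t=69): FL=W FR=S RL=S RR=W


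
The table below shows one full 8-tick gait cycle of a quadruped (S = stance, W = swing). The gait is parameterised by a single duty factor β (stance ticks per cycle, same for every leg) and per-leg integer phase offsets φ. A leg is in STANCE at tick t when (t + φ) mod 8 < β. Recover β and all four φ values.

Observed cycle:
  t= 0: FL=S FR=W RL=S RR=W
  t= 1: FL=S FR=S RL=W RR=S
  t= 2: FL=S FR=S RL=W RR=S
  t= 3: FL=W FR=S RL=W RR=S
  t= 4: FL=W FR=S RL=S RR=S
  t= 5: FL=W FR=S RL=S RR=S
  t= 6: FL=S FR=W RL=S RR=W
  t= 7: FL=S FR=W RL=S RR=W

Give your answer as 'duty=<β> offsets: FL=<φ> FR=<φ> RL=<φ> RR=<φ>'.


duty β = stance ticks per leg = 5
FL: stance ticks = 5; W→S at t=6 → φ=2
FR: stance ticks = 5; W→S at t=1 → φ=7
RL: stance ticks = 5; W→S at t=4 → φ=4
RR: stance ticks = 5; W→S at t=1 → φ=7

duty=5 offsets: FL=2 FR=7 RL=4 RR=7


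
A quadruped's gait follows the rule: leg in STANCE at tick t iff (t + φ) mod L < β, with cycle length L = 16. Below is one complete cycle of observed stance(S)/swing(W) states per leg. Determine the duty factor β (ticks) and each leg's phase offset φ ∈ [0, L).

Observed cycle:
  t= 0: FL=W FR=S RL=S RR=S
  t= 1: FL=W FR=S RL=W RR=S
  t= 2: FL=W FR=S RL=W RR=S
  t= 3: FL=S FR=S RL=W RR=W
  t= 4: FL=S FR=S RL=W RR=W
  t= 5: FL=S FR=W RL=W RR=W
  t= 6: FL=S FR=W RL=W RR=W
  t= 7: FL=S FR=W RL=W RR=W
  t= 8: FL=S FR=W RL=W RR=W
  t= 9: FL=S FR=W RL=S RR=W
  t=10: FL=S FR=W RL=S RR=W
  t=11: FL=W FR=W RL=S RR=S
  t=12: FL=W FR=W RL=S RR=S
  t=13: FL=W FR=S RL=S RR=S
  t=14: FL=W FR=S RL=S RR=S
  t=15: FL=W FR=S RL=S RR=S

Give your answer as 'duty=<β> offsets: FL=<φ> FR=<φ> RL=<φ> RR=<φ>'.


duty=8 offsets: FL=13 FR=3 RL=7 RR=5

duty β = stance ticks per leg = 8
FL: stance ticks = 8; W→S at t=3 → φ=13
FR: stance ticks = 8; W→S at t=13 → φ=3
RL: stance ticks = 8; W→S at t=9 → φ=7
RR: stance ticks = 8; W→S at t=11 → φ=5


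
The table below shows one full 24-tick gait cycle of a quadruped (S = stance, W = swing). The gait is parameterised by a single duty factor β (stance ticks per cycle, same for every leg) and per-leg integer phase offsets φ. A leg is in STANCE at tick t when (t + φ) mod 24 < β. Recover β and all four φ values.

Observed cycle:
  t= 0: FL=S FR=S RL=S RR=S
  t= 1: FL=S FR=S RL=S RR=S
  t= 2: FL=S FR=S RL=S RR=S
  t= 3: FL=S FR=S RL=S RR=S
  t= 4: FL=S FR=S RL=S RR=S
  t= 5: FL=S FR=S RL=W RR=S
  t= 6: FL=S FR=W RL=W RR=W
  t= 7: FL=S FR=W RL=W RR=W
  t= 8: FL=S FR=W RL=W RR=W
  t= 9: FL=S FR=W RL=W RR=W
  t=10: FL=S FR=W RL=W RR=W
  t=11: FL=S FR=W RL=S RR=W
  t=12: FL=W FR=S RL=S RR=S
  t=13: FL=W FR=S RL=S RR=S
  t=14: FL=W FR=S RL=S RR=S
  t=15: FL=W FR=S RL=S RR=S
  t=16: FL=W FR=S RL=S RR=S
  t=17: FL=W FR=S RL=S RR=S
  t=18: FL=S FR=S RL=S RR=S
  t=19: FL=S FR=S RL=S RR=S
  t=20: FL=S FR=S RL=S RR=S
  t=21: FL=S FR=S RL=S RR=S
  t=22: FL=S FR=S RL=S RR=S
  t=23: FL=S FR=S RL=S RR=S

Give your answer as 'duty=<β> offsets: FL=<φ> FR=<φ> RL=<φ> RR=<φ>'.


duty=18 offsets: FL=6 FR=12 RL=13 RR=12

duty β = stance ticks per leg = 18
FL: stance ticks = 18; W→S at t=18 → φ=6
FR: stance ticks = 18; W→S at t=12 → φ=12
RL: stance ticks = 18; W→S at t=11 → φ=13
RR: stance ticks = 18; W→S at t=12 → φ=12


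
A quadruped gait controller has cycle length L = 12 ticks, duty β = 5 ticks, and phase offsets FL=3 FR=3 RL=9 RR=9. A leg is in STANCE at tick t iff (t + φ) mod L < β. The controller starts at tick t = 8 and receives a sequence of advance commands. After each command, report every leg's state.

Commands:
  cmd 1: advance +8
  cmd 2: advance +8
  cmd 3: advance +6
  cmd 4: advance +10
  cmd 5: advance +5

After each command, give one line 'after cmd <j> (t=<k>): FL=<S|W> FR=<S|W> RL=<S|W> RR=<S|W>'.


after cmd 1 (t=16): FL=W FR=W RL=S RR=S
after cmd 2 (t=24): FL=S FR=S RL=W RR=W
after cmd 3 (t=30): FL=W FR=W RL=S RR=S
after cmd 4 (t=40): FL=W FR=W RL=S RR=S
after cmd 5 (t=45): FL=S FR=S RL=W RR=W

start t=8: FL=W FR=W RL=W RR=W
cmd 1: advance +8 → t=16, phase=(7,7,1,1) → FL=W FR=W RL=S RR=S
cmd 2: advance +8 → t=24, phase=(3,3,9,9) → FL=S FR=S RL=W RR=W
cmd 3: advance +6 → t=30, phase=(9,9,3,3) → FL=W FR=W RL=S RR=S
cmd 4: advance +10 → t=40, phase=(7,7,1,1) → FL=W FR=W RL=S RR=S
cmd 5: advance +5 → t=45, phase=(0,0,6,6) → FL=S FR=S RL=W RR=W


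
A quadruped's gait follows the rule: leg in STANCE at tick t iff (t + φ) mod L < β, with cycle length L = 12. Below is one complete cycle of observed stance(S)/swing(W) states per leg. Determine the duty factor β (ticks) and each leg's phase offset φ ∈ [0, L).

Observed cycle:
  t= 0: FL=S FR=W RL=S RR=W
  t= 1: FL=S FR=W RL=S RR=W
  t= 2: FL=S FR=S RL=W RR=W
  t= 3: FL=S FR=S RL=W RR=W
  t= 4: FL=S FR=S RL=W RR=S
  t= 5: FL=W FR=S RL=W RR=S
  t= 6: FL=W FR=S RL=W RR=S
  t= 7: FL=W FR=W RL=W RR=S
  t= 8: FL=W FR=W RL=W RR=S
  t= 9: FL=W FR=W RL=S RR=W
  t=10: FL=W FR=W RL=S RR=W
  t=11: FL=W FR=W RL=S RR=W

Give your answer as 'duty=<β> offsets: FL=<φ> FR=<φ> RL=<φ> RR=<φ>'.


duty=5 offsets: FL=0 FR=10 RL=3 RR=8

duty β = stance ticks per leg = 5
FL: stance ticks = 5; W→S at t=0 → φ=0
FR: stance ticks = 5; W→S at t=2 → φ=10
RL: stance ticks = 5; W→S at t=9 → φ=3
RR: stance ticks = 5; W→S at t=4 → φ=8


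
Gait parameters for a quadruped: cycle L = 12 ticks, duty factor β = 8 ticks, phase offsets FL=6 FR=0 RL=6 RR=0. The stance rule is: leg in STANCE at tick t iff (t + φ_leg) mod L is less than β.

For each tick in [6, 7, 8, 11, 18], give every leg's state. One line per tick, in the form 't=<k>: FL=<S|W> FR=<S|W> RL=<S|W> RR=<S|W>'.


t=6: phase=(0,6,0,6) vs β=8 → FL=S FR=S RL=S RR=S
t=7: phase=(1,7,1,7) vs β=8 → FL=S FR=S RL=S RR=S
t=8: phase=(2,8,2,8) vs β=8 → FL=S FR=W RL=S RR=W
t=11: phase=(5,11,5,11) vs β=8 → FL=S FR=W RL=S RR=W
t=18: phase=(0,6,0,6) vs β=8 → FL=S FR=S RL=S RR=S

t=6: FL=S FR=S RL=S RR=S
t=7: FL=S FR=S RL=S RR=S
t=8: FL=S FR=W RL=S RR=W
t=11: FL=S FR=W RL=S RR=W
t=18: FL=S FR=S RL=S RR=S


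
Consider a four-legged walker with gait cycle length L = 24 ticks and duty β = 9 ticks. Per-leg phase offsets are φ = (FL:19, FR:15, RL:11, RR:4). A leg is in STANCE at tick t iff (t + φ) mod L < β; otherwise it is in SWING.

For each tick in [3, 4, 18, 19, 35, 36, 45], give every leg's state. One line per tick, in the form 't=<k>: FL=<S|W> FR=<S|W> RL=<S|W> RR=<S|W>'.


t=3: phase=(22,18,14,7) vs β=9 → FL=W FR=W RL=W RR=S
t=4: phase=(23,19,15,8) vs β=9 → FL=W FR=W RL=W RR=S
t=18: phase=(13,9,5,22) vs β=9 → FL=W FR=W RL=S RR=W
t=19: phase=(14,10,6,23) vs β=9 → FL=W FR=W RL=S RR=W
t=35: phase=(6,2,22,15) vs β=9 → FL=S FR=S RL=W RR=W
t=36: phase=(7,3,23,16) vs β=9 → FL=S FR=S RL=W RR=W
t=45: phase=(16,12,8,1) vs β=9 → FL=W FR=W RL=S RR=S

t=3: FL=W FR=W RL=W RR=S
t=4: FL=W FR=W RL=W RR=S
t=18: FL=W FR=W RL=S RR=W
t=19: FL=W FR=W RL=S RR=W
t=35: FL=S FR=S RL=W RR=W
t=36: FL=S FR=S RL=W RR=W
t=45: FL=W FR=W RL=S RR=S


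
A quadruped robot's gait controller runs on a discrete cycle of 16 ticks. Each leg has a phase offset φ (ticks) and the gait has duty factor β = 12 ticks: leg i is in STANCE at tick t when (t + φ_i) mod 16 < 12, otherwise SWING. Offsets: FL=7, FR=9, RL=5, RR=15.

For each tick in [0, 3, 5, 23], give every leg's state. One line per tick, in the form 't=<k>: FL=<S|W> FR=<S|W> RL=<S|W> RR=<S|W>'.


t=0: phase=(7,9,5,15) vs β=12 → FL=S FR=S RL=S RR=W
t=3: phase=(10,12,8,2) vs β=12 → FL=S FR=W RL=S RR=S
t=5: phase=(12,14,10,4) vs β=12 → FL=W FR=W RL=S RR=S
t=23: phase=(14,0,12,6) vs β=12 → FL=W FR=S RL=W RR=S

t=0: FL=S FR=S RL=S RR=W
t=3: FL=S FR=W RL=S RR=S
t=5: FL=W FR=W RL=S RR=S
t=23: FL=W FR=S RL=W RR=S


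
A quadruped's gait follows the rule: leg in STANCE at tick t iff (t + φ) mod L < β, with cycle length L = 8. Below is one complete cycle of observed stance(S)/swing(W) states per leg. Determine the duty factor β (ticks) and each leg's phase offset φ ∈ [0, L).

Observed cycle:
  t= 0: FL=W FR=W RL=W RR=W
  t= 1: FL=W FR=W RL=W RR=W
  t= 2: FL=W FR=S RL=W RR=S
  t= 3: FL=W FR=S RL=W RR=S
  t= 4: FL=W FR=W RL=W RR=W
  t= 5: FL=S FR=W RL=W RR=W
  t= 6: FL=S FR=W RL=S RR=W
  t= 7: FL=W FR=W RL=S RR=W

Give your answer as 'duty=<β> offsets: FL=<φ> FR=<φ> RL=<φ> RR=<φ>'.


duty β = stance ticks per leg = 2
FL: stance ticks = 2; W→S at t=5 → φ=3
FR: stance ticks = 2; W→S at t=2 → φ=6
RL: stance ticks = 2; W→S at t=6 → φ=2
RR: stance ticks = 2; W→S at t=2 → φ=6

duty=2 offsets: FL=3 FR=6 RL=2 RR=6


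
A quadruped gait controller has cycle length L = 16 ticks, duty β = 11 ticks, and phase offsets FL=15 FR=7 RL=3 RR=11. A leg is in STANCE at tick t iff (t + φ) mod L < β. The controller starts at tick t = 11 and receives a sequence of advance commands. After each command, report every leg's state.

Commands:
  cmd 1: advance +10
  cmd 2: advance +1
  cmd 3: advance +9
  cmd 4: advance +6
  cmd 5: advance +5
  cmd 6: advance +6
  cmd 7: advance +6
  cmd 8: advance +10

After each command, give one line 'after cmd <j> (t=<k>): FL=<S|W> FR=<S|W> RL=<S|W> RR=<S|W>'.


start t=11: FL=S FR=S RL=W RR=S
cmd 1: advance +10 → t=21, phase=(4,12,8,0) → FL=S FR=W RL=S RR=S
cmd 2: advance +1 → t=22, phase=(5,13,9,1) → FL=S FR=W RL=S RR=S
cmd 3: advance +9 → t=31, phase=(14,6,2,10) → FL=W FR=S RL=S RR=S
cmd 4: advance +6 → t=37, phase=(4,12,8,0) → FL=S FR=W RL=S RR=S
cmd 5: advance +5 → t=42, phase=(9,1,13,5) → FL=S FR=S RL=W RR=S
cmd 6: advance +6 → t=48, phase=(15,7,3,11) → FL=W FR=S RL=S RR=W
cmd 7: advance +6 → t=54, phase=(5,13,9,1) → FL=S FR=W RL=S RR=S
cmd 8: advance +10 → t=64, phase=(15,7,3,11) → FL=W FR=S RL=S RR=W

after cmd 1 (t=21): FL=S FR=W RL=S RR=S
after cmd 2 (t=22): FL=S FR=W RL=S RR=S
after cmd 3 (t=31): FL=W FR=S RL=S RR=S
after cmd 4 (t=37): FL=S FR=W RL=S RR=S
after cmd 5 (t=42): FL=S FR=S RL=W RR=S
after cmd 6 (t=48): FL=W FR=S RL=S RR=W
after cmd 7 (t=54): FL=S FR=W RL=S RR=S
after cmd 8 (t=64): FL=W FR=S RL=S RR=W


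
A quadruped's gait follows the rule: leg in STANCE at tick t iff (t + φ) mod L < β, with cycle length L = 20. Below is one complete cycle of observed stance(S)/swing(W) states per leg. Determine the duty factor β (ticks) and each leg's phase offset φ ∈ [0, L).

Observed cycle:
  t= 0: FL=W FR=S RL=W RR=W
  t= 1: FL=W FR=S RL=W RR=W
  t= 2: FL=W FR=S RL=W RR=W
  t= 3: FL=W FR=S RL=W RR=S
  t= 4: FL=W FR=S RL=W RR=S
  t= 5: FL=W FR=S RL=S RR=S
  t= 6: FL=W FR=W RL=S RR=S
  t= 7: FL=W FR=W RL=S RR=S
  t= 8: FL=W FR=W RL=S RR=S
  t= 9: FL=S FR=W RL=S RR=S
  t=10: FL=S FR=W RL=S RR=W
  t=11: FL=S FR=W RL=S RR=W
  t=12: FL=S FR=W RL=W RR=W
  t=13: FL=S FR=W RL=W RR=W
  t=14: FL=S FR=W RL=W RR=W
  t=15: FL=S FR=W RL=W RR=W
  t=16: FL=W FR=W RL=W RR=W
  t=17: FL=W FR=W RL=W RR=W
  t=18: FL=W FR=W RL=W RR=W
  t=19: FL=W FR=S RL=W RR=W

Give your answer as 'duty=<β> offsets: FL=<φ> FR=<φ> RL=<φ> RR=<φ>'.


duty β = stance ticks per leg = 7
FL: stance ticks = 7; W→S at t=9 → φ=11
FR: stance ticks = 7; W→S at t=19 → φ=1
RL: stance ticks = 7; W→S at t=5 → φ=15
RR: stance ticks = 7; W→S at t=3 → φ=17

duty=7 offsets: FL=11 FR=1 RL=15 RR=17


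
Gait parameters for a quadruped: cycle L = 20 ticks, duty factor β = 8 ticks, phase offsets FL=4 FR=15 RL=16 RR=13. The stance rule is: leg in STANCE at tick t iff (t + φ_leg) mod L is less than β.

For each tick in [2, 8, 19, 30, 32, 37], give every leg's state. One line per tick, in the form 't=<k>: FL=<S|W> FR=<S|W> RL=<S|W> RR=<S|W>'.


t=2: phase=(6,17,18,15) vs β=8 → FL=S FR=W RL=W RR=W
t=8: phase=(12,3,4,1) vs β=8 → FL=W FR=S RL=S RR=S
t=19: phase=(3,14,15,12) vs β=8 → FL=S FR=W RL=W RR=W
t=30: phase=(14,5,6,3) vs β=8 → FL=W FR=S RL=S RR=S
t=32: phase=(16,7,8,5) vs β=8 → FL=W FR=S RL=W RR=S
t=37: phase=(1,12,13,10) vs β=8 → FL=S FR=W RL=W RR=W

t=2: FL=S FR=W RL=W RR=W
t=8: FL=W FR=S RL=S RR=S
t=19: FL=S FR=W RL=W RR=W
t=30: FL=W FR=S RL=S RR=S
t=32: FL=W FR=S RL=W RR=S
t=37: FL=S FR=W RL=W RR=W


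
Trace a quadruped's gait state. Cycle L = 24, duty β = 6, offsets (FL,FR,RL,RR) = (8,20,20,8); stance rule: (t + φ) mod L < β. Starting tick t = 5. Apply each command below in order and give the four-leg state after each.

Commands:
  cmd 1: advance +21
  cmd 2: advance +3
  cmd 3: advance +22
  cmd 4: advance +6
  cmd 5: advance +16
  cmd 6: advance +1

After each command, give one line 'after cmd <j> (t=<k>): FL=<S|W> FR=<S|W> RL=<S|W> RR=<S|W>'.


start t=5: FL=W FR=S RL=S RR=W
cmd 1: advance +21 → t=26, phase=(10,22,22,10) → FL=W FR=W RL=W RR=W
cmd 2: advance +3 → t=29, phase=(13,1,1,13) → FL=W FR=S RL=S RR=W
cmd 3: advance +22 → t=51, phase=(11,23,23,11) → FL=W FR=W RL=W RR=W
cmd 4: advance +6 → t=57, phase=(17,5,5,17) → FL=W FR=S RL=S RR=W
cmd 5: advance +16 → t=73, phase=(9,21,21,9) → FL=W FR=W RL=W RR=W
cmd 6: advance +1 → t=74, phase=(10,22,22,10) → FL=W FR=W RL=W RR=W

after cmd 1 (t=26): FL=W FR=W RL=W RR=W
after cmd 2 (t=29): FL=W FR=S RL=S RR=W
after cmd 3 (t=51): FL=W FR=W RL=W RR=W
after cmd 4 (t=57): FL=W FR=S RL=S RR=W
after cmd 5 (t=73): FL=W FR=W RL=W RR=W
after cmd 6 (t=74): FL=W FR=W RL=W RR=W


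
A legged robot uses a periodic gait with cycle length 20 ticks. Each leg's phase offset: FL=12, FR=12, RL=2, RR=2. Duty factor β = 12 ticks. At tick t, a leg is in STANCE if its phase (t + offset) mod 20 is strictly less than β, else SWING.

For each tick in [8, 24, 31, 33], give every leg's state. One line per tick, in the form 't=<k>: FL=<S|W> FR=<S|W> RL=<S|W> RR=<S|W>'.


t=8: FL=S FR=S RL=S RR=S
t=24: FL=W FR=W RL=S RR=S
t=31: FL=S FR=S RL=W RR=W
t=33: FL=S FR=S RL=W RR=W

t=8: phase=(0,0,10,10) vs β=12 → FL=S FR=S RL=S RR=S
t=24: phase=(16,16,6,6) vs β=12 → FL=W FR=W RL=S RR=S
t=31: phase=(3,3,13,13) vs β=12 → FL=S FR=S RL=W RR=W
t=33: phase=(5,5,15,15) vs β=12 → FL=S FR=S RL=W RR=W


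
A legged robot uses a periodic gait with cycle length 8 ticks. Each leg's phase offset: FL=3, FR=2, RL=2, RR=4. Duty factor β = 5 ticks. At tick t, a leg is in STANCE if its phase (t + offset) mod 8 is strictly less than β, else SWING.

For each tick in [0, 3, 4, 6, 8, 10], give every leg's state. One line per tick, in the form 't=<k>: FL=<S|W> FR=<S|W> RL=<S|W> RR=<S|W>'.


t=0: phase=(3,2,2,4) vs β=5 → FL=S FR=S RL=S RR=S
t=3: phase=(6,5,5,7) vs β=5 → FL=W FR=W RL=W RR=W
t=4: phase=(7,6,6,0) vs β=5 → FL=W FR=W RL=W RR=S
t=6: phase=(1,0,0,2) vs β=5 → FL=S FR=S RL=S RR=S
t=8: phase=(3,2,2,4) vs β=5 → FL=S FR=S RL=S RR=S
t=10: phase=(5,4,4,6) vs β=5 → FL=W FR=S RL=S RR=W

t=0: FL=S FR=S RL=S RR=S
t=3: FL=W FR=W RL=W RR=W
t=4: FL=W FR=W RL=W RR=S
t=6: FL=S FR=S RL=S RR=S
t=8: FL=S FR=S RL=S RR=S
t=10: FL=W FR=S RL=S RR=W


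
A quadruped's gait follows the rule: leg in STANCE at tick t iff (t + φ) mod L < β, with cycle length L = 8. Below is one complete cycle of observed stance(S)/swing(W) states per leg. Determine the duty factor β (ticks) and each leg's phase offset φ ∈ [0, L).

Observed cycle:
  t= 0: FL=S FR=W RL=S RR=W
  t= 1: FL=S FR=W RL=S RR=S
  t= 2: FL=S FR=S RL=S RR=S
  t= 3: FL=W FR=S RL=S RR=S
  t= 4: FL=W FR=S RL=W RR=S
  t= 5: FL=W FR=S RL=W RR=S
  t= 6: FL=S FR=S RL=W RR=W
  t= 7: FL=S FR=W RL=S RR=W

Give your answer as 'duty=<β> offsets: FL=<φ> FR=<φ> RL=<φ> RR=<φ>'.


duty β = stance ticks per leg = 5
FL: stance ticks = 5; W→S at t=6 → φ=2
FR: stance ticks = 5; W→S at t=2 → φ=6
RL: stance ticks = 5; W→S at t=7 → φ=1
RR: stance ticks = 5; W→S at t=1 → φ=7

duty=5 offsets: FL=2 FR=6 RL=1 RR=7


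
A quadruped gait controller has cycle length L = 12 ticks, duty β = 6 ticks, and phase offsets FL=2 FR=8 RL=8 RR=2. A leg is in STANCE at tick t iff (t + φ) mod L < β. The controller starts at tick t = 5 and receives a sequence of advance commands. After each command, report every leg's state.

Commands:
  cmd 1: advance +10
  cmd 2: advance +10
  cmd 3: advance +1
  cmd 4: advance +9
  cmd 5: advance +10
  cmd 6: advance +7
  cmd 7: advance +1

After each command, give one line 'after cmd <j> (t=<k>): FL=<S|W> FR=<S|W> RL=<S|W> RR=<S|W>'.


after cmd 1 (t=15): FL=S FR=W RL=W RR=S
after cmd 2 (t=25): FL=S FR=W RL=W RR=S
after cmd 3 (t=26): FL=S FR=W RL=W RR=S
after cmd 4 (t=35): FL=S FR=W RL=W RR=S
after cmd 5 (t=45): FL=W FR=S RL=S RR=W
after cmd 6 (t=52): FL=W FR=S RL=S RR=W
after cmd 7 (t=53): FL=W FR=S RL=S RR=W

start t=5: FL=W FR=S RL=S RR=W
cmd 1: advance +10 → t=15, phase=(5,11,11,5) → FL=S FR=W RL=W RR=S
cmd 2: advance +10 → t=25, phase=(3,9,9,3) → FL=S FR=W RL=W RR=S
cmd 3: advance +1 → t=26, phase=(4,10,10,4) → FL=S FR=W RL=W RR=S
cmd 4: advance +9 → t=35, phase=(1,7,7,1) → FL=S FR=W RL=W RR=S
cmd 5: advance +10 → t=45, phase=(11,5,5,11) → FL=W FR=S RL=S RR=W
cmd 6: advance +7 → t=52, phase=(6,0,0,6) → FL=W FR=S RL=S RR=W
cmd 7: advance +1 → t=53, phase=(7,1,1,7) → FL=W FR=S RL=S RR=W


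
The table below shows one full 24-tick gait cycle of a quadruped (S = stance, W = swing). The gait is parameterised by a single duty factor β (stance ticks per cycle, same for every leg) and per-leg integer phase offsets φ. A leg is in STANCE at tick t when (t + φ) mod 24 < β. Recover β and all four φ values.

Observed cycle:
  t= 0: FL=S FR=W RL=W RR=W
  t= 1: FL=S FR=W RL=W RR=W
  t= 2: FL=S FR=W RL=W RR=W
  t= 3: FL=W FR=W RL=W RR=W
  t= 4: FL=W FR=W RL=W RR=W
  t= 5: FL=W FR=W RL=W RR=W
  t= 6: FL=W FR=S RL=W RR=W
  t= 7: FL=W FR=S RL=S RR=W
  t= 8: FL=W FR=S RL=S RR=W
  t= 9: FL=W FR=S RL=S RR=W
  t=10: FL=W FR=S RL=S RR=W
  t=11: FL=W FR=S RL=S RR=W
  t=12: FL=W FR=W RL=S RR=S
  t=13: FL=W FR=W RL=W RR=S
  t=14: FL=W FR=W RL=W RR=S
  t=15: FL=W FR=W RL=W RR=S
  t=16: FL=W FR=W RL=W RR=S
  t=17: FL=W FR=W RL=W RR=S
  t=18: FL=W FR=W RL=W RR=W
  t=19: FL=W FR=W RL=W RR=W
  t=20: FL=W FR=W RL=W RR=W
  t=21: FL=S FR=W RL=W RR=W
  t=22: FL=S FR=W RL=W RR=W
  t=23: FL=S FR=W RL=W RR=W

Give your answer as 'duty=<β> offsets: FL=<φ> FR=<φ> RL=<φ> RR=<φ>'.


duty=6 offsets: FL=3 FR=18 RL=17 RR=12

duty β = stance ticks per leg = 6
FL: stance ticks = 6; W→S at t=21 → φ=3
FR: stance ticks = 6; W→S at t=6 → φ=18
RL: stance ticks = 6; W→S at t=7 → φ=17
RR: stance ticks = 6; W→S at t=12 → φ=12


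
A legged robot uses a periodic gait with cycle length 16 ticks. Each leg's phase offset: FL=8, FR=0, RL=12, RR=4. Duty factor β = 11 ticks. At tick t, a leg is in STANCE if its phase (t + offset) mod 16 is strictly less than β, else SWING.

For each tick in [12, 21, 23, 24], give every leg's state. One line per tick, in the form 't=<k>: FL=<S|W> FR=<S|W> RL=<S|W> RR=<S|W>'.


t=12: phase=(4,12,8,0) vs β=11 → FL=S FR=W RL=S RR=S
t=21: phase=(13,5,1,9) vs β=11 → FL=W FR=S RL=S RR=S
t=23: phase=(15,7,3,11) vs β=11 → FL=W FR=S RL=S RR=W
t=24: phase=(0,8,4,12) vs β=11 → FL=S FR=S RL=S RR=W

t=12: FL=S FR=W RL=S RR=S
t=21: FL=W FR=S RL=S RR=S
t=23: FL=W FR=S RL=S RR=W
t=24: FL=S FR=S RL=S RR=W


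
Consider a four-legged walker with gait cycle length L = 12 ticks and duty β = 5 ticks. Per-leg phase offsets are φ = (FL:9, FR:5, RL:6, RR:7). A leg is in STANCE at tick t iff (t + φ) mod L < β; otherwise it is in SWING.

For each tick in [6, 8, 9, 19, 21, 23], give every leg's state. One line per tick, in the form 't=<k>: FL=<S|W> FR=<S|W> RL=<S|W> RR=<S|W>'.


t=6: phase=(3,11,0,1) vs β=5 → FL=S FR=W RL=S RR=S
t=8: phase=(5,1,2,3) vs β=5 → FL=W FR=S RL=S RR=S
t=9: phase=(6,2,3,4) vs β=5 → FL=W FR=S RL=S RR=S
t=19: phase=(4,0,1,2) vs β=5 → FL=S FR=S RL=S RR=S
t=21: phase=(6,2,3,4) vs β=5 → FL=W FR=S RL=S RR=S
t=23: phase=(8,4,5,6) vs β=5 → FL=W FR=S RL=W RR=W

t=6: FL=S FR=W RL=S RR=S
t=8: FL=W FR=S RL=S RR=S
t=9: FL=W FR=S RL=S RR=S
t=19: FL=S FR=S RL=S RR=S
t=21: FL=W FR=S RL=S RR=S
t=23: FL=W FR=S RL=W RR=W
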